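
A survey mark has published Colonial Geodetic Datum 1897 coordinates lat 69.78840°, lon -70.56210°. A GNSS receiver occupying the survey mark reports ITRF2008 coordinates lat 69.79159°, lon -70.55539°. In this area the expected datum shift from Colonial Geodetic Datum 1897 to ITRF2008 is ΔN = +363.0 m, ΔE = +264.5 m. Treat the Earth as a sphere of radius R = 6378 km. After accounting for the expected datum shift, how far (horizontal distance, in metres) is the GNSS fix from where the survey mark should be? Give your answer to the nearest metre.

Observed coordinate differences: Δφ = +0.00319°, Δλ = +0.00671°.
Converting to metres (1° lat = 111317 m, cos φ = 0.345488): observed ΔN = 355.1 m, observed ΔE = 258.1 m.
Subtracting the expected shift leaves a residual of 355.1 − (363.0) = -7.9 m north and 258.1 − (264.5) = -6.4 m east.
Residual distance = √((-7.9)² + (-6.4)²) = 10.2 m.

10 m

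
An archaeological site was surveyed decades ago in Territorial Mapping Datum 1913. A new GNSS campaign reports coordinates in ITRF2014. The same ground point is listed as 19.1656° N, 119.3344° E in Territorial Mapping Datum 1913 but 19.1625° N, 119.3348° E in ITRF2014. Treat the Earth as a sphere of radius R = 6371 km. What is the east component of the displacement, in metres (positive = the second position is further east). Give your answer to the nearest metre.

Δφ = 19.1625° − 19.1656° = -0.0031°; Δλ = 119.3348° − 119.3344° = +0.0004°.
1° along a meridian = πR/180 = 111195 m.
ΔN = Δφ × 111195 = -344.7 m; ΔE = Δλ × 111195 × cos(19.1656°) = +0.0004 × 111195 × 0.944574 = 42.0 m.

ΔE = 42 m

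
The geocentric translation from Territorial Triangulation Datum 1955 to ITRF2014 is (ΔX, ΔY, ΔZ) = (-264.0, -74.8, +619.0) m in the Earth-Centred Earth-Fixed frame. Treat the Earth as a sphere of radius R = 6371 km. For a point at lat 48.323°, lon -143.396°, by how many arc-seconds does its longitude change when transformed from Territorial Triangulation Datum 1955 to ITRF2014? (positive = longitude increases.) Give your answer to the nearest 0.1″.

sin φ = 0.746905, cos φ = 0.664931, sin λ = -0.596281, cos λ = -0.802776.
East component: ΔE = −sin λ·ΔX + cos λ·ΔY = −(-0.596281)(-264.0) + (-0.802776)(-74.8) = -97.37 m.
1° of latitude spans πR/180 = 111195 m; at latitude φ, 1° of longitude spans that × cos φ = 73936.9 m, so Δλ = -97.37 / 73936.9 × 3600 = -4.741″.

Δλ = -4.7″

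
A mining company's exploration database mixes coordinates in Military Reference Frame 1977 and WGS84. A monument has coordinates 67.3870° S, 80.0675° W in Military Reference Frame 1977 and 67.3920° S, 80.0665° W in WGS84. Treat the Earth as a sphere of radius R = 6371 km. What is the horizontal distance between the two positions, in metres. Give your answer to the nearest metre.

558 m

Δφ = -67.3920° − -67.3870° = -0.0050°; Δλ = -80.0665° − -80.0675° = +0.0010°.
1° along a meridian = πR/180 = 111195 m.
ΔN = Δφ × 111195 = -556.0 m; ΔE = Δλ × 111195 × cos(-67.3870°) = +0.0010 × 111195 × 0.384505 = 42.8 m.
Distance = √(ΔE² + ΔN²) = √(42.8² + (-556.0)²) = 557.6 m.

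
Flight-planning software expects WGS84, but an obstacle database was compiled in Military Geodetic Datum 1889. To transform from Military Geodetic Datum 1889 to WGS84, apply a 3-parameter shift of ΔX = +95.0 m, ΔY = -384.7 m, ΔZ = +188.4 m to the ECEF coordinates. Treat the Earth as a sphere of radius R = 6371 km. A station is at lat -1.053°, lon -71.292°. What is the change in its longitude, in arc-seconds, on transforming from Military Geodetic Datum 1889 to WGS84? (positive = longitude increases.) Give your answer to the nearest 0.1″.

sin φ = -0.018377, cos φ = 0.999831, sin λ = -0.947166, cos λ = 0.320745.
East component: ΔE = −sin λ·ΔX + cos λ·ΔY = −(-0.947166)(95.0) + (0.320745)(-384.7) = -33.41 m.
1° of latitude spans πR/180 = 111195 m; at latitude φ, 1° of longitude spans that × cos φ = 111176.1 m, so Δλ = -33.41 / 111176.1 × 3600 = -1.082″.

Δλ = -1.1″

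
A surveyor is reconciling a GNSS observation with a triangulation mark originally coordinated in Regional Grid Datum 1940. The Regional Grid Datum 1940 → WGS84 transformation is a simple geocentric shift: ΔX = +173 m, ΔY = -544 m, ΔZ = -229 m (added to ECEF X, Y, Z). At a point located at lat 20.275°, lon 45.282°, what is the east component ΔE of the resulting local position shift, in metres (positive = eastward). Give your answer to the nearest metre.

ΔE = -506 m

The local east axis at (φ, λ) is (−sin λ, cos λ, 0), so ΔE = −sin(45.282°)·173 + cos(45.282°)·(-544) = -505.70 m.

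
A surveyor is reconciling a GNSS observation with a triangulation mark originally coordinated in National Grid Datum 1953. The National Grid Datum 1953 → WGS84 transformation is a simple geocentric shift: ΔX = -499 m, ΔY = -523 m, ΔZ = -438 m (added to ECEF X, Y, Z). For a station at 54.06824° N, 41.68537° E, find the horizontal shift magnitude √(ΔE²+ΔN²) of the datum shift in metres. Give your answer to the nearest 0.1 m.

At φ = 54.06824°, λ = 41.68537°: sin φ = 0.809716, cos φ = 0.586821, sin λ = 0.665040, cos λ = 0.746808.
ΔE = −sin λ·ΔX + cos λ·ΔY = −(0.665040)·(-499) + (0.746808)·(-523) = -58.73 m.
ΔN = −sin φ cos λ·ΔX − sin φ sin λ·ΔY + cos φ·ΔZ = −(0.809716)(0.746808)(-499) − (0.809716)(0.665040)(-523) + (0.586821)(-438) = 326.35 m.
Horizontal magnitude = √(ΔE² + ΔN²) = √((-58.73)² + 326.35²) = 331.59 m.

331.6 m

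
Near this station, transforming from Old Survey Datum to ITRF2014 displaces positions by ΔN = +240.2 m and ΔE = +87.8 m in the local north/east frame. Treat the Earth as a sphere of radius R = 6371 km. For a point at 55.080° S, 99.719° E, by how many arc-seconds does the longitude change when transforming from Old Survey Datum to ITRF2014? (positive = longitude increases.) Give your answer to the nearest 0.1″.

At latitude -55.080°, cos φ = 0.572432.
One radian of longitude at latitude φ spans R cos φ, so Δλ = ΔE / (R cos φ) = 87.8 / (6371000 × 0.572432) = 2.4075e-05 rad = 4.966″.

Δλ = 5.0″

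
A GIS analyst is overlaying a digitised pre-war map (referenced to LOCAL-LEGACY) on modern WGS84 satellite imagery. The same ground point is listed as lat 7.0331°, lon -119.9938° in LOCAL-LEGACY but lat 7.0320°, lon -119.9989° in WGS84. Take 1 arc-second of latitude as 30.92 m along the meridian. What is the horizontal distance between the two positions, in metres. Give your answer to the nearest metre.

Δφ = 7.0320° − 7.0331° = -0.0011°; Δλ = -119.9989° − -119.9938° = -0.0051°.
1° of latitude = 3600 × 30.92 = 111312 m.
ΔN = Δφ × 111312 = -122.4 m; ΔE = Δλ × 111312 × cos(7.0331°) = -0.0051 × 111312 × 0.992476 = -563.4 m.
Distance = √(ΔE² + ΔN²) = √((-563.4)² + (-122.4)²) = 576.6 m.

577 m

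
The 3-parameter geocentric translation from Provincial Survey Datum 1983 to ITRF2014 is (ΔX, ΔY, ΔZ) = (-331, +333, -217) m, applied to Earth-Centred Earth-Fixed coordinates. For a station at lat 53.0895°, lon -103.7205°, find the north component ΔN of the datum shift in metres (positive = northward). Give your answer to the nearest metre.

ΔN = 66 m

The local north axis is (−sin φ cos λ, −sin φ sin λ, cos φ), giving ΔN = -62.773 + 258.660 − 130.323 = 65.56 m.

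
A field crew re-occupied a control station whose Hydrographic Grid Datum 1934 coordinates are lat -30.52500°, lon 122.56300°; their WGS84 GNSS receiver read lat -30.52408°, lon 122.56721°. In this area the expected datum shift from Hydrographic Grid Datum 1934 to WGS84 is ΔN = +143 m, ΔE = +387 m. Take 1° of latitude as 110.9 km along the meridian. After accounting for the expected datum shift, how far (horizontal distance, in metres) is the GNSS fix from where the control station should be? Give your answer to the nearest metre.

44 m

Observed coordinate differences: Δφ = +0.00092°, Δλ = +0.00421°.
Converting to metres (1° lat = 110900 m, cos φ = 0.861408): observed ΔN = 102.0 m, observed ΔE = 402.2 m.
Subtracting the expected shift leaves a residual of 102.0 − (143) = -41.0 m north and 402.2 − (387) = 15.2 m east.
Residual distance = √((-41.0)² + 15.2²) = 43.7 m.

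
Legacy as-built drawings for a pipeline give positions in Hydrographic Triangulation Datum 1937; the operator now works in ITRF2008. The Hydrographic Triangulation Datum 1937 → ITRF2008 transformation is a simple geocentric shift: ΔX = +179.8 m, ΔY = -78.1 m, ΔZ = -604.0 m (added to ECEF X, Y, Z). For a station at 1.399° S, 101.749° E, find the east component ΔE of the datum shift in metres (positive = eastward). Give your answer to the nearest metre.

The local east axis at (φ, λ) is (−sin λ, cos λ, 0), so ΔE = −sin(101.749°)·179.8 + cos(101.749°)·(-78.1) = -160.13 m.

ΔE = -160 m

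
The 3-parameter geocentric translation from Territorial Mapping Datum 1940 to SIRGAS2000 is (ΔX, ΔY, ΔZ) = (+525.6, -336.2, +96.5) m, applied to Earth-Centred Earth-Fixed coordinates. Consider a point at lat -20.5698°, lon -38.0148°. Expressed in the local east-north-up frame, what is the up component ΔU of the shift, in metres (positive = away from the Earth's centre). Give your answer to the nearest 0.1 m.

At φ = -20.5698°, λ = -38.0148°: sin φ = -0.351348, cos φ = 0.936245, sin λ = -0.615865, cos λ = 0.787852.
ΔU = cos φ cos λ·ΔX + cos φ sin λ·ΔY + sin φ·ΔZ = (0.936245)(0.787852)(525.6) + (0.936245)(-0.615865)(-336.2) + (-0.351348)(96.5) = 547.64 m.

ΔU = 547.6 m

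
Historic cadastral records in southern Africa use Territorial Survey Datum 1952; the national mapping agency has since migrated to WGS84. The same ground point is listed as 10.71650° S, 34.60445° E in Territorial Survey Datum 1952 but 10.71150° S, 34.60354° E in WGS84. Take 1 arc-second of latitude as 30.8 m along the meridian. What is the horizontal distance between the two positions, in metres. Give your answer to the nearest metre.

Δφ = -10.71150° − -10.71650° = +0.00500°; Δλ = 34.60354° − 34.60445° = -0.00091°.
1° of latitude = 3600 × 30.80 = 110880 m.
ΔN = Δφ × 110880 = 554.4 m; ΔE = Δλ × 110880 × cos(-10.71650°) = -0.00091 × 110880 × 0.982559 = -99.1 m.
Distance = √(ΔE² + ΔN²) = √((-99.1)² + 554.4²) = 563.2 m.

563 m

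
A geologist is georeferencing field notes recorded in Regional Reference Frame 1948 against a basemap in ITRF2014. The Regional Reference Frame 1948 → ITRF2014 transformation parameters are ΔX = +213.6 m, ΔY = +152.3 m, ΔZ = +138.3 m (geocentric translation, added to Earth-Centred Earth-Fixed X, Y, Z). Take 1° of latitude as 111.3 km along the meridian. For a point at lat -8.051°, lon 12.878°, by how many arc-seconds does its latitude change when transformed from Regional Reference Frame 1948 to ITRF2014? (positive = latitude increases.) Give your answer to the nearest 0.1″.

Δφ = 5.5″

sin φ = -0.140055, cos φ = 0.990144, sin λ = 0.222876, cos λ = 0.974847.
North component: ΔN = −sin φ cos λ·ΔX − sin φ sin λ·ΔY + cos φ·ΔZ = −(-0.140055)(0.974847)(213.6) − (-0.140055)(0.222876)(152.3) + (0.990144)(138.3) = 170.85 m.
1° of latitude spans 111300 m, so Δφ = 170.85 / 111300 × 3600 = 5.526″.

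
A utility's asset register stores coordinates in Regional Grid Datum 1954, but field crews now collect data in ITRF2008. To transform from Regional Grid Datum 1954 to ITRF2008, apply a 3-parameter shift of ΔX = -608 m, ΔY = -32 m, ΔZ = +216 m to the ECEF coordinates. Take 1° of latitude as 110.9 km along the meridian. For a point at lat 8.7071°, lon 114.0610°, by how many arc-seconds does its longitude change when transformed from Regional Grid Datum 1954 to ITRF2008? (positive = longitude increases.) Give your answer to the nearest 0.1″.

sin φ = 0.151383, cos φ = 0.988475, sin λ = 0.913112, cos λ = -0.407709.
East component: ΔE = −sin λ·ΔX + cos λ·ΔY = −(0.913112)(-608) + (-0.407709)(-32) = 568.22 m.
1° of latitude spans 110900 m; at latitude φ, 1° of longitude spans that × cos φ = 109621.9 m, so Δλ = 568.22 / 109621.9 × 3600 = 18.660″.

Δλ = 18.7″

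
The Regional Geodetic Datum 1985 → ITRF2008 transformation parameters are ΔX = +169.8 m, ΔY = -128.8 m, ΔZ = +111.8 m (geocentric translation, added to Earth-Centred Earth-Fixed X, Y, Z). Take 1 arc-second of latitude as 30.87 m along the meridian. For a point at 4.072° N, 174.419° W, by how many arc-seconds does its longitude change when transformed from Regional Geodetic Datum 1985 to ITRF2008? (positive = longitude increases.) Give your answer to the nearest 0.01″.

sin φ = 0.071010, cos φ = 0.997476, sin λ = -0.097253, cos λ = -0.995260.
East component: ΔE = −sin λ·ΔX + cos λ·ΔY = −(-0.097253)(169.8) + (-0.995260)(-128.8) = 144.70 m.
1° of latitude spans 3600 × 30.87 = 111132 m; at latitude φ, 1° of longitude spans that × cos φ = 110851.5 m, so Δλ = 144.70 / 110851.5 × 3600 = 4.699″.

Δλ = 4.70″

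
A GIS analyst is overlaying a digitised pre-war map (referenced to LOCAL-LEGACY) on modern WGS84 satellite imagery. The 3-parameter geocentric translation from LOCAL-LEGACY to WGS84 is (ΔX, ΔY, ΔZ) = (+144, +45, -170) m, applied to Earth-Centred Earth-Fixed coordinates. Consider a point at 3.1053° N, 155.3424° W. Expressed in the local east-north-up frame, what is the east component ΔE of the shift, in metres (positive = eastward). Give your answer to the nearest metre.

The local east axis at (φ, λ) is (−sin λ, cos λ, 0), so ΔE = −sin(-155.3424°)·144 + cos(-155.3424°)·45 = 19.18 m.

ΔE = 19 m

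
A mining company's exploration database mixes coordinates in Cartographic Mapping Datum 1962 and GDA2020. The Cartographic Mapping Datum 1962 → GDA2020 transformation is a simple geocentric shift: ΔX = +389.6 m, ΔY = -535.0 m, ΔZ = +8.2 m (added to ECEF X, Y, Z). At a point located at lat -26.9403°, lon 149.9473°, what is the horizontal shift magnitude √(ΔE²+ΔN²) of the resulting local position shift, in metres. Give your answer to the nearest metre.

At φ = -26.9403°, λ = 149.9473°: sin φ = -0.453062, cos φ = 0.891479, sin λ = 0.500796, cos λ = -0.865565.
ΔE = −sin λ·ΔX + cos λ·ΔY = −(0.500796)·(389.6) + (-0.865565)·(-535.0) = 267.97 m.
ΔN = −sin φ cos λ·ΔX − sin φ sin λ·ΔY + cos φ·ΔZ = −(-0.453062)(-0.865565)(389.6) − (-0.453062)(0.500796)(-535.0) + (0.891479)(8.2) = -266.86 m.
Horizontal magnitude = √(ΔE² + ΔN²) = √(267.97² + (-266.86)²) = 378.18 m.

378 m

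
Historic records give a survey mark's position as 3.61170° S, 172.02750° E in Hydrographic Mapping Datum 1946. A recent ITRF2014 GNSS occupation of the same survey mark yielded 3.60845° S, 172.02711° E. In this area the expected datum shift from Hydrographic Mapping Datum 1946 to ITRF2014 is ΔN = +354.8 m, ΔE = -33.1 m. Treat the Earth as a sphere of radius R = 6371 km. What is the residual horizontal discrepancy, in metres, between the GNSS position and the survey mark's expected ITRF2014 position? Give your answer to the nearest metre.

Observed coordinate differences: Δφ = +0.00325°, Δλ = -0.00039°.
Converting to metres (1° lat = 111195 m, cos φ = 0.998014): observed ΔN = 361.4 m, observed ΔE = -43.3 m.
Subtracting the expected shift leaves a residual of 361.4 − (354.8) = 6.6 m north and -43.3 − (-33.1) = -10.2 m east.
Residual distance = √(6.6² + (-10.2)²) = 12.1 m.

12 m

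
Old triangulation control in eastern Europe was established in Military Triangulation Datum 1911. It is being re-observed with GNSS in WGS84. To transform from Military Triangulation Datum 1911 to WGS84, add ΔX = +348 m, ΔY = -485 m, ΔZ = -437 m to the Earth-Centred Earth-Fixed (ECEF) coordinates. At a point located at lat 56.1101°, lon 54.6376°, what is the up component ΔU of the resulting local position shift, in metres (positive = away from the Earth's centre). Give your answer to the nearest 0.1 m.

The local up (radial) axis is (cos φ cos λ, cos φ sin λ, sin φ), giving ΔU = 112.302 − 220.542 − 362.758 = -471.00 m.

ΔU = -471.0 m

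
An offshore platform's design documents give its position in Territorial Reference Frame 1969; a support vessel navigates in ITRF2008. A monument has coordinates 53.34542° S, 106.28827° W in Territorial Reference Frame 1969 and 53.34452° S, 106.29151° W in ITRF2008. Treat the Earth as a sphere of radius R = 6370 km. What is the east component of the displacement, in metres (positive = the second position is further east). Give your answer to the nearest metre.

ΔE = -215 m

Δφ = -53.34452° − -53.34542° = +0.00090°; Δλ = -106.29151° − -106.28827° = -0.00324°.
1° along a meridian = πR/180 = 111177 m.
ΔN = Δφ × 111177 = 100.1 m; ΔE = Δλ × 111177 × cos(-53.34542°) = -0.00324 × 111177 × 0.596989 = -215.0 m.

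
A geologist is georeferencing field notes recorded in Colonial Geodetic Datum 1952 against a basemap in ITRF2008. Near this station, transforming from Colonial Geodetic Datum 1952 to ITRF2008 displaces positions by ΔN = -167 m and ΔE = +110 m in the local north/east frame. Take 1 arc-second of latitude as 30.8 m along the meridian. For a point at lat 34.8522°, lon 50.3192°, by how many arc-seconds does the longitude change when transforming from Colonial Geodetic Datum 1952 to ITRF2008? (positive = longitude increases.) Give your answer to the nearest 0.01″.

Δλ = 4.35″

At latitude 34.8522°, cos φ = 0.820629.
1″ of longitude at this latitude = 30.80 × cos φ = 25.2754 m, so Δλ = 110.0 / 25.2754 = 4.352″.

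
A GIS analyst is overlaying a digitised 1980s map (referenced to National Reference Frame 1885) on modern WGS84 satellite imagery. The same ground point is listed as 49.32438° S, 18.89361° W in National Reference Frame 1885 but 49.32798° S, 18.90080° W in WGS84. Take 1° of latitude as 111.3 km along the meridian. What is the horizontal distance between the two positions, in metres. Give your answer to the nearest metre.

658 m

Δφ = -49.32798° − -49.32438° = -0.00360°; Δλ = -18.90080° − -18.89361° = -0.00719°.
ΔN = Δφ × 111300 = -400.7 m; ΔE = Δλ × 111300 × cos(-49.32438°) = -0.00719 × 111300 × 0.651776 = -521.6 m.
Distance = √(ΔE² + ΔN²) = √((-521.6)² + (-400.7)²) = 657.7 m.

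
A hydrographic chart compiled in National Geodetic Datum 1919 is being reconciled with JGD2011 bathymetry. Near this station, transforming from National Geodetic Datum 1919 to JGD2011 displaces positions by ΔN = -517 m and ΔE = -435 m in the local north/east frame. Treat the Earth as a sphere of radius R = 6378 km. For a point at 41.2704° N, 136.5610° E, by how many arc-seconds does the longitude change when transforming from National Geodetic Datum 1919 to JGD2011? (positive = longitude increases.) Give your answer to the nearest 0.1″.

Δλ = -18.7″

At latitude 41.2704°, cos φ = 0.751605.
One radian of longitude at latitude φ spans R cos φ, so Δλ = ΔE / (R cos φ) = -435.0 / (6378000 × 0.751605) = -9.0743e-05 rad = -18.717″.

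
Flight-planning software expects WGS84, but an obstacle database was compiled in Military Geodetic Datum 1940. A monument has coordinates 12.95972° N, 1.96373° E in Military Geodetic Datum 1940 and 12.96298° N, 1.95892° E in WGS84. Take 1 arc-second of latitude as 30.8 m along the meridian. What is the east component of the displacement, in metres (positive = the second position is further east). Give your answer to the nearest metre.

Δφ = 12.96298° − 12.95972° = +0.00326°; Δλ = 1.95892° − 1.96373° = -0.00481°.
1° of latitude = 3600 × 30.80 = 110880 m.
ΔN = Δφ × 110880 = 361.5 m; ΔE = Δλ × 110880 × cos(12.95972°) = -0.00481 × 110880 × 0.974528 = -519.7 m.

ΔE = -520 m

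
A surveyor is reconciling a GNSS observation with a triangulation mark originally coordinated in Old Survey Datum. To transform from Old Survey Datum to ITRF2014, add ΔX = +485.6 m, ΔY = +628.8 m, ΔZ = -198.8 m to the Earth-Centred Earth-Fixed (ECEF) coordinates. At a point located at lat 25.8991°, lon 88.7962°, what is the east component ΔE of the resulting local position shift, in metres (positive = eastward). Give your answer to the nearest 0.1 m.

The local east axis at (φ, λ) is (−sin λ, cos λ, 0), so ΔE = −sin(88.7962°)·485.6 + cos(88.7962°)·628.8 = -472.28 m.

ΔE = -472.3 m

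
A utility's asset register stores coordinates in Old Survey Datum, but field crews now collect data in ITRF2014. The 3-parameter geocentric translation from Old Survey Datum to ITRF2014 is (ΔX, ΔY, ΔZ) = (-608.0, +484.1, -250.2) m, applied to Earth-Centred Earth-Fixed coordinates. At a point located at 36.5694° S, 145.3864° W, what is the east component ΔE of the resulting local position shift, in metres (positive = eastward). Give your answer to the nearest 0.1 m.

ΔE = -743.8 m

The local east axis at (φ, λ) is (−sin λ, cos λ, 0), so ΔE = −sin(-145.3864°)·(-608.0) + cos(-145.3864°)·484.1 = -743.78 m.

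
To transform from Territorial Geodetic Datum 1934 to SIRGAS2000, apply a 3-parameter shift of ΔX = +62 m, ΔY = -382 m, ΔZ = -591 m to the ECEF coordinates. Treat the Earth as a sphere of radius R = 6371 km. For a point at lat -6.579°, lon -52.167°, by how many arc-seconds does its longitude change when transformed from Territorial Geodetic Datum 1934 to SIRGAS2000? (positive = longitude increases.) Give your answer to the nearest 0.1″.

sin φ = -0.114573, cos φ = 0.993415, sin λ = -0.789802, cos λ = 0.613362.
East component: ΔE = −sin λ·ΔX + cos λ·ΔY = −(-0.789802)(62) + (0.613362)(-382) = -185.34 m.
1° of latitude spans πR/180 = 111195 m; at latitude φ, 1° of longitude spans that × cos φ = 110462.7 m, so Δλ = -185.34 / 110462.7 × 3600 = -6.040″.

Δλ = -6.0″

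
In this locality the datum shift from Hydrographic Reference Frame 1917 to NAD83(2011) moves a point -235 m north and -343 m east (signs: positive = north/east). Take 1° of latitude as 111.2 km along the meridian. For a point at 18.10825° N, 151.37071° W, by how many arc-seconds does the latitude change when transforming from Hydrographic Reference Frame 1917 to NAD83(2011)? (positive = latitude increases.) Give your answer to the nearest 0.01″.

1° of latitude = 111.2 km, so Δφ = -235.0 / 111200 = -0.0021133° = -7.608″.

Δφ = -7.61″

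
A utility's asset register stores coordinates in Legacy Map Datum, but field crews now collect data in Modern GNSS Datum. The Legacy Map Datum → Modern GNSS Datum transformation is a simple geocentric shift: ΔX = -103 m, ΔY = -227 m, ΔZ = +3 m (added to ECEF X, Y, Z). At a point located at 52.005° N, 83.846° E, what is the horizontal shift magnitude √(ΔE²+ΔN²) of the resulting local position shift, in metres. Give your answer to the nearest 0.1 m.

203.9 m

The local east axis at (φ, λ) is (−sin λ, cos λ, 0), so ΔE = −sin(83.846°)·(-103) + cos(83.846°)·(-227) = 78.07 m.
The local north axis is (−sin φ cos λ, −sin φ sin λ, cos φ), giving ΔN = 8.702 + 177.860 + 1.847 = 188.41 m.
Horizontal magnitude = √(ΔE² + ΔN²) = √(78.07² + 188.41²) = 203.94 m.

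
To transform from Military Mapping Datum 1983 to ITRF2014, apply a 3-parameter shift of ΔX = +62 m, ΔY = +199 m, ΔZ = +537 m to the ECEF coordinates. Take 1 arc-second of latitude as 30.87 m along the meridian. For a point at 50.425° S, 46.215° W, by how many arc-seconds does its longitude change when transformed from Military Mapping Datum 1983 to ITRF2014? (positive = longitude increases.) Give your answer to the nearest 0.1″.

sin φ = -0.770791, cos φ = 0.637088, sin λ = -0.721941, cos λ = 0.691954.
East component: ΔE = −sin λ·ΔX + cos λ·ΔY = −(-0.721941)(62) + (0.691954)(199) = 182.46 m.
1° of latitude spans 3600 × 30.87 = 111132 m; at latitude φ, 1° of longitude spans that × cos φ = 70800.8 m, so Δλ = 182.46 / 70800.8 × 3600 = 9.277″.

Δλ = 9.3″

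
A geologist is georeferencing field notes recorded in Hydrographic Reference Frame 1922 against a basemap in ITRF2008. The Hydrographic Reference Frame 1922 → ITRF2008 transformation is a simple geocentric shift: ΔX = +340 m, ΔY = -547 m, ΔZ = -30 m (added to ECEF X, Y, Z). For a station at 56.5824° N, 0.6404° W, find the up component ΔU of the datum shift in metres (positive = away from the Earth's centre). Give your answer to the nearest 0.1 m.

ΔU = 165.6 m

At φ = 56.5824°, λ = -0.6404°: sin φ = 0.834679, cos φ = 0.550737, sin λ = -0.011177, cos λ = 0.999938.
ΔU = cos φ cos λ·ΔX + cos φ sin λ·ΔY + sin φ·ΔZ = (0.550737)(0.999938)(340) + (0.550737)(-0.011177)(-547) + (0.834679)(-30) = 165.57 m.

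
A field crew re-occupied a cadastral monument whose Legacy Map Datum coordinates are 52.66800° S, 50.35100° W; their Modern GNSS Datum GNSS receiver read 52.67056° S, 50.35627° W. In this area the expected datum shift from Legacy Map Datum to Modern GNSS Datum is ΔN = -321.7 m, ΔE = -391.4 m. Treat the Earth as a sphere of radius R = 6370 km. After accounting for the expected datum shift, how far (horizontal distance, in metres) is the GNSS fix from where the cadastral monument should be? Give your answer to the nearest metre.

Observed coordinate differences: Δφ = -0.00256°, Δλ = -0.00527°.
Converting to metres (1° lat = 111177 m, cos φ = 0.606433): observed ΔN = -284.6 m, observed ΔE = -355.3 m.
Subtracting the expected shift leaves a residual of -284.6 − (-321.7) = 37.1 m north and -355.3 − (-391.4) = 36.1 m east.
Residual distance = √(37.1² + 36.1²) = 51.7 m.

52 m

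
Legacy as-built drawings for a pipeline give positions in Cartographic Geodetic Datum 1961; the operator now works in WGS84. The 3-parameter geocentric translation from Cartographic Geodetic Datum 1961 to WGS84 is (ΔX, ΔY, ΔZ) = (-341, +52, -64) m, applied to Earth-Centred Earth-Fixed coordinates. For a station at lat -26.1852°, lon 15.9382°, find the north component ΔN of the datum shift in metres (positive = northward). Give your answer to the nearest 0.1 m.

The local north axis is (−sin φ cos λ, −sin φ sin λ, cos φ), giving ΔN = -144.690 + 6.301 − 57.432 = -195.82 m.

ΔN = -195.8 m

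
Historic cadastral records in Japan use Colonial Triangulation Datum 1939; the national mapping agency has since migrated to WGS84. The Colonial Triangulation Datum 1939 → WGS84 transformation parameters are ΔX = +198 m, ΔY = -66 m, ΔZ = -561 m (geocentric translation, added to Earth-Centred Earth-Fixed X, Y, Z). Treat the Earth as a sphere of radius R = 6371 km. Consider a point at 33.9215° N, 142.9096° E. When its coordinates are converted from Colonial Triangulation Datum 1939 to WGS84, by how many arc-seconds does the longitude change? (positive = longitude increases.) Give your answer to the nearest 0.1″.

sin φ = 0.558057, cos φ = 0.829803, sin λ = 0.603074, cos λ = -0.797685.
East component: ΔE = −sin λ·ΔX + cos λ·ΔY = −(0.603074)(198) + (-0.797685)(-66) = -66.76 m.
1° of latitude spans πR/180 = 111195 m; at latitude φ, 1° of longitude spans that × cos φ = 92269.9 m, so Δλ = -66.76 / 92269.9 × 3600 = -2.605″.

Δλ = -2.6″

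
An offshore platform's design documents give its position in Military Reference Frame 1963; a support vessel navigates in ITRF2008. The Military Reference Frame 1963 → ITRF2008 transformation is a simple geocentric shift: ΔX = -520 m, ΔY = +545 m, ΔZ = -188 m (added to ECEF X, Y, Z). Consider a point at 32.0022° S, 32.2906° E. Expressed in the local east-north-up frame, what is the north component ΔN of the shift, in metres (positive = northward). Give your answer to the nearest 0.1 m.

The local north axis is (−sin φ cos λ, −sin φ sin λ, cos φ), giving ΔN = -232.957 + 154.294 − 159.429 = -238.09 m.

ΔN = -238.1 m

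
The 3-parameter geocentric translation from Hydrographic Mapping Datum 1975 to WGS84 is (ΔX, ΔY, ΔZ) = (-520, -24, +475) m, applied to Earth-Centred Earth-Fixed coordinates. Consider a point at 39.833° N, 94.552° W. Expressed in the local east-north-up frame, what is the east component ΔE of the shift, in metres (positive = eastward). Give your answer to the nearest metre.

ΔE = -516 m

The local east axis at (φ, λ) is (−sin λ, cos λ, 0), so ΔE = −sin(-94.552°)·(-520) + cos(-94.552°)·(-24) = -516.46 m.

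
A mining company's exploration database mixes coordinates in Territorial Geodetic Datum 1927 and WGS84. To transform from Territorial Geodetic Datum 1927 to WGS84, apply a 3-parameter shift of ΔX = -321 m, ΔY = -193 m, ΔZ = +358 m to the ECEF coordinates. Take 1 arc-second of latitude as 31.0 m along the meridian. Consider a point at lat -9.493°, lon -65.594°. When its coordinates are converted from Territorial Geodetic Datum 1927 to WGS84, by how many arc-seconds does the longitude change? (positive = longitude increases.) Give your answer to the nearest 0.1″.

Δλ = -12.2″

sin φ = -0.164927, cos φ = 0.986306, sin λ = -0.910640, cos λ = 0.413200.
East component: ΔE = −sin λ·ΔX + cos λ·ΔY = −(-0.910640)(-321) + (0.413200)(-193) = -372.06 m.
1° of latitude spans 3600 × 31.00 = 111600 m; at latitude φ, 1° of longitude spans that × cos φ = 110071.7 m, so Δλ = -372.06 / 110071.7 × 3600 = -12.169″.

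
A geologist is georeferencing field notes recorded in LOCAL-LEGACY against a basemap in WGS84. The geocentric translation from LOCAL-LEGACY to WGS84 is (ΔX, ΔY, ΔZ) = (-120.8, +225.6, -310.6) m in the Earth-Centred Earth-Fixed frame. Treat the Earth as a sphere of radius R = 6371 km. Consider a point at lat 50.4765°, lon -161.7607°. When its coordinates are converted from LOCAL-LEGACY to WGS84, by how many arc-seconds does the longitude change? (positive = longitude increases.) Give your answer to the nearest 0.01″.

sin φ = 0.771364, cos φ = 0.636395, sin λ = -0.312986, cos λ = -0.949758.
East component: ΔE = −sin λ·ΔX + cos λ·ΔY = −(-0.312986)(-120.8) + (-0.949758)(225.6) = -252.07 m.
1° of latitude spans πR/180 = 111195 m; at latitude φ, 1° of longitude spans that × cos φ = 70763.9 m, so Δλ = -252.07 / 70763.9 × 3600 = -12.824″.

Δλ = -12.82″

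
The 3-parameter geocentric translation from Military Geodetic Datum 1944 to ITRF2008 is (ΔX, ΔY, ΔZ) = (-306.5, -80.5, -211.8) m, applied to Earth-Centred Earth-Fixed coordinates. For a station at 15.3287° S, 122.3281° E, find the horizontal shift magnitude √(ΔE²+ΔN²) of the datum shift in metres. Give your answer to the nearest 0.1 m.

351.1 m

The local east axis at (φ, λ) is (−sin λ, cos λ, 0), so ΔE = −sin(122.3281°)·(-306.5) + cos(122.3281°)·(-80.5) = 302.04 m.
The local north axis is (−sin φ cos λ, −sin φ sin λ, cos φ), giving ΔN = 43.330 − 17.982 − 204.265 = -178.92 m.
Horizontal magnitude = √(ΔE² + ΔN²) = √(302.04² + (-178.92)²) = 351.06 m.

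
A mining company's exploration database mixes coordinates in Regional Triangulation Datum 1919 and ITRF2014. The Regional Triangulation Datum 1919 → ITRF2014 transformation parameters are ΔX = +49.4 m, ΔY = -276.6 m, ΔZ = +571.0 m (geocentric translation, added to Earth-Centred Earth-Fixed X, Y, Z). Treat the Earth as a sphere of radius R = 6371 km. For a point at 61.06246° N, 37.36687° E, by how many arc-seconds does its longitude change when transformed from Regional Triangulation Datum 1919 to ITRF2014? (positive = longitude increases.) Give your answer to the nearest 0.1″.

Δλ = -16.7″

sin φ = 0.875148, cos φ = 0.483856, sin λ = 0.606916, cos λ = 0.794766.
East component: ΔE = −sin λ·ΔX + cos λ·ΔY = −(0.606916)(49.4) + (0.794766)(-276.6) = -249.81 m.
1° of latitude spans πR/180 = 111195 m; at latitude φ, 1° of longitude spans that × cos φ = 53802.3 m, so Δλ = -249.81 / 53802.3 × 3600 = -16.715″.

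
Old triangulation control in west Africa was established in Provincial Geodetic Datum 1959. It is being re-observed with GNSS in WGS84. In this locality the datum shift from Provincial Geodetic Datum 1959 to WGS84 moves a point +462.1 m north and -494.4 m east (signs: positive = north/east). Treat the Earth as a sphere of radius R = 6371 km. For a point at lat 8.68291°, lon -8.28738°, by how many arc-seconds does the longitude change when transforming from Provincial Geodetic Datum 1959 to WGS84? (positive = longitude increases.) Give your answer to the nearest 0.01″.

At latitude 8.68291°, cos φ = 0.988539.
One radian of longitude at latitude φ spans R cos φ, so Δλ = ΔE / (R cos φ) = -494.4 / (6371000 × 0.988539) = -7.8501e-05 rad = -16.192″.

Δλ = -16.19″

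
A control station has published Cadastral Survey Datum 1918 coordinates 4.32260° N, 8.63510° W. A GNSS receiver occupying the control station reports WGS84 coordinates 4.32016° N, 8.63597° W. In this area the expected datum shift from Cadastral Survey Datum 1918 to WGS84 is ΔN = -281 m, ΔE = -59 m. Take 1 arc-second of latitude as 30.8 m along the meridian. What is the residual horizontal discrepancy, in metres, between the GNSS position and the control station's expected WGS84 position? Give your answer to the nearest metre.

Observed coordinate differences: Δφ = -0.00244°, Δλ = -0.00087°.
Converting to metres (1° lat = 110880 m, cos φ = 0.997155): observed ΔN = -270.5 m, observed ΔE = -96.2 m.
Subtracting the expected shift leaves a residual of -270.5 − (-281) = 10.5 m north and -96.2 − (-59) = -37.2 m east.
Residual distance = √(10.5² + (-37.2)²) = 38.6 m.

39 m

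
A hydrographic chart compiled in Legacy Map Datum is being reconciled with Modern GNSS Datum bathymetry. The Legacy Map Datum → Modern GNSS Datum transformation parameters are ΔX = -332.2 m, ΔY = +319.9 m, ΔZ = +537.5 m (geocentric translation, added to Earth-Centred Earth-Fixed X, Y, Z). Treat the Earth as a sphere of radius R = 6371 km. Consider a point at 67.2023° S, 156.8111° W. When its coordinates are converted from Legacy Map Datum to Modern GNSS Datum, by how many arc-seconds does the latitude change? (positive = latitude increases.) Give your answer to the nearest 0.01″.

sin φ = -0.921879, cos φ = 0.387479, sin λ = -0.393764, cos λ = -0.919212.
North component: ΔN = −sin φ cos λ·ΔX − sin φ sin λ·ΔY + cos φ·ΔZ = −(-0.921879)(-0.919212)(-332.2) − (-0.921879)(-0.393764)(319.9) + (0.387479)(537.5) = 373.65 m.
1° of latitude spans πR/180 = 111195 m, so Δφ = 373.65 / 111195 × 3600 = 12.097″.

Δφ = 12.10″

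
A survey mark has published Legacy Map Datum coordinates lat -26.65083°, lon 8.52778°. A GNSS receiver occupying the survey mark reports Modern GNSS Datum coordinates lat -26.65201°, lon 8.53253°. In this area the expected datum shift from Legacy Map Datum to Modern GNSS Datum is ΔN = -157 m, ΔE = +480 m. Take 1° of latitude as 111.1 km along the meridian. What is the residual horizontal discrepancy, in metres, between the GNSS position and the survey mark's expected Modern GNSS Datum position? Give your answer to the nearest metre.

Observed coordinate differences: Δφ = -0.00118°, Δλ = +0.00475°.
Converting to metres (1° lat = 111100 m, cos φ = 0.893757): observed ΔN = -131.1 m, observed ΔE = 471.7 m.
Subtracting the expected shift leaves a residual of -131.1 − (-157) = 25.9 m north and 471.7 − (480) = -8.3 m east.
Residual distance = √(25.9² + (-8.3)²) = 27.2 m.

27 m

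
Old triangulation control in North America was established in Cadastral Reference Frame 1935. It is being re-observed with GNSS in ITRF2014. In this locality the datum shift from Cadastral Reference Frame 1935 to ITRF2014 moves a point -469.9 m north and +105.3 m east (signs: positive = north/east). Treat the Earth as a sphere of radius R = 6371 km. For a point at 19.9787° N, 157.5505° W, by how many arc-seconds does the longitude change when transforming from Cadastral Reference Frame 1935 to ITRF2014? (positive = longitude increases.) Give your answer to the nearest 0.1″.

At latitude 19.9787°, cos φ = 0.939820.
One radian of longitude at latitude φ spans R cos φ, so Δλ = ΔE / (R cos φ) = 105.3 / (6371000 × 0.939820) = 1.7586e-05 rad = 3.627″.

Δλ = 3.6″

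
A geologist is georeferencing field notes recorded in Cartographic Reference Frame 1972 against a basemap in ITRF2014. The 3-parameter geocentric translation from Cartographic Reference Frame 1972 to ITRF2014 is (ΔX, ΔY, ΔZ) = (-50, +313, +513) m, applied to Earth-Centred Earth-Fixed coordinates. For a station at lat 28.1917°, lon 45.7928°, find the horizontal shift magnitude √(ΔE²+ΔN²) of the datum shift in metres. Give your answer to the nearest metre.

443 m

The local east axis at (φ, λ) is (−sin λ, cos λ, 0), so ΔE = −sin(45.7928°)·(-50) + cos(45.7928°)·313 = 254.08 m.
The local north axis is (−sin φ cos λ, −sin φ sin λ, cos φ), giving ΔN = 16.470 − 105.995 + 452.144 = 362.62 m.
Horizontal magnitude = √(ΔE² + ΔN²) = √(254.08² + 362.62²) = 442.77 m.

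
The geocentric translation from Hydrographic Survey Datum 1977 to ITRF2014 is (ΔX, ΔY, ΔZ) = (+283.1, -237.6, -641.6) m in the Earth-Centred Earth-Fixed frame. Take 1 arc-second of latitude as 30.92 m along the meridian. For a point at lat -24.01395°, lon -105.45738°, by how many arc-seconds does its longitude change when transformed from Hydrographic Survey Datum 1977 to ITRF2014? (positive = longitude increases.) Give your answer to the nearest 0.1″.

Δλ = 11.9″

sin φ = -0.406959, cos φ = 0.913446, sin λ = -0.963829, cos λ = -0.266521.
East component: ΔE = −sin λ·ΔX + cos λ·ΔY = −(-0.963829)(283.1) + (-0.266521)(-237.6) = 336.19 m.
1° of latitude spans 3600 × 30.92 = 111312 m; at latitude φ, 1° of longitude spans that × cos φ = 101677.5 m, so Δλ = 336.19 / 101677.5 × 3600 = 11.903″.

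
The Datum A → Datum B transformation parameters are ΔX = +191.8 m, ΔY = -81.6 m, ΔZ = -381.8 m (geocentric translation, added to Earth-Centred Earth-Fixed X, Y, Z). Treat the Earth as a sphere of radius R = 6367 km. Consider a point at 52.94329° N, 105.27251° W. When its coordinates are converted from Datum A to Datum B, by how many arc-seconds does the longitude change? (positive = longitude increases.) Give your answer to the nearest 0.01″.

sin φ = 0.798039, cos φ = 0.602605, sin λ = -0.964684, cos λ = -0.263410.
East component: ΔE = −sin λ·ΔX + cos λ·ΔY = −(-0.964684)(191.8) + (-0.263410)(-81.6) = 206.52 m.
1° of latitude spans πR/180 = 111125 m; at latitude φ, 1° of longitude spans that × cos φ = 66964.6 m, so Δλ = 206.52 / 66964.6 × 3600 = 11.103″.

Δλ = 11.10″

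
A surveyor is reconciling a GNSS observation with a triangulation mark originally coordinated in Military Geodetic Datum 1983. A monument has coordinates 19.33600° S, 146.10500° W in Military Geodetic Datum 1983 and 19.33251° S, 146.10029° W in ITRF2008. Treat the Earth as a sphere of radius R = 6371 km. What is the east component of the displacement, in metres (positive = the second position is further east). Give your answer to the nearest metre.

ΔE = 494 m

Δφ = -19.33251° − -19.33600° = +0.00349°; Δλ = -146.10029° − -146.10500° = +0.00471°.
1° along a meridian = πR/180 = 111195 m.
ΔN = Δφ × 111195 = 388.1 m; ΔE = Δλ × 111195 × cos(-19.33600°) = +0.00471 × 111195 × 0.943593 = 494.2 m.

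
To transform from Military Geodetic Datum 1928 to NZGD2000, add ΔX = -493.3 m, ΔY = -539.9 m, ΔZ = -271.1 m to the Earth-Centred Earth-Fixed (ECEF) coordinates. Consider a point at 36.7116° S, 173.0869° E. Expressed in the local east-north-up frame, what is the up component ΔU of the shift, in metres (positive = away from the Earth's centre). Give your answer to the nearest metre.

The local up (radial) axis is (cos φ cos λ, cos φ sin λ, sin φ), giving ΔU = 392.581 − 52.095 + 162.060 = 502.55 m.

ΔU = 503 m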